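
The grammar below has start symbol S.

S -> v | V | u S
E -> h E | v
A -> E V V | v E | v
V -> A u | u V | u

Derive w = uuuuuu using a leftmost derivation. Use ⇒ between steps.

S ⇒ uS ⇒ uuS ⇒ uuuS ⇒ uuuuS ⇒ uuuuV ⇒ uuuuuV ⇒ uuuuuu

S ⇒ uS   [S -> u S]
uS ⇒ uuS   [S -> u S]
uuS ⇒ uuuS   [S -> u S]
uuuS ⇒ uuuuS   [S -> u S]
uuuuS ⇒ uuuuV   [S -> V]
uuuuV ⇒ uuuuuV   [V -> u V]
uuuuuV ⇒ uuuuuu   [V -> u]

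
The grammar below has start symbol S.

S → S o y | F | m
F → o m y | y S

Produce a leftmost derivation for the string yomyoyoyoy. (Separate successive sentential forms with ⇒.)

S ⇒ Soy   [S → S o y]
Soy ⇒ Soyoy   [S → S o y]
Soyoy ⇒ Soyoyoy   [S → S o y]
Soyoyoy ⇒ Foyoyoy   [S → F]
Foyoyoy ⇒ ySoyoyoy   [F → y S]
ySoyoyoy ⇒ yFoyoyoy   [S → F]
yFoyoyoy ⇒ yomyoyoyoy   [F → o m y]

S⇒Soy⇒Soyoy⇒Soyoyoy⇒Foyoyoy⇒ySoyoyoy⇒yFoyoyoy⇒yomyoyoyoy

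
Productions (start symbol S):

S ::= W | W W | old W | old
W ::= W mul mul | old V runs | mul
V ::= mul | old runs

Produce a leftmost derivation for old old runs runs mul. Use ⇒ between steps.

S ⇒ W W   [S ::= W W]
W W ⇒ old V runs W   [W ::= old V runs]
old V runs W ⇒ old old runs runs W   [V ::= old runs]
old old runs runs W ⇒ old old runs runs mul   [W ::= mul]

S ⇒ W W ⇒ old V runs W ⇒ old old runs runs W ⇒ old old runs runs mul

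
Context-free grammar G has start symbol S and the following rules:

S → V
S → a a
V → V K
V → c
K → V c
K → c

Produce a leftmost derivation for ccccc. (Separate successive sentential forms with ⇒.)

S ⇒ V   [S → V]
V ⇒ VK   [V → V K]
VK ⇒ VKK   [V → V K]
VKK ⇒ VKKK   [V → V K]
VKKK ⇒ VKKKK   [V → V K]
VKKKK ⇒ cKKKK   [V → c]
cKKKK ⇒ ccKKK   [K → c]
ccKKK ⇒ cccKK   [K → c]
cccKK ⇒ ccccK   [K → c]
ccccK ⇒ ccccc   [K → c]

S ⇒ V ⇒ VK ⇒ VKK ⇒ VKKK ⇒ VKKKK ⇒ cKKKK ⇒ ccKKK ⇒ cccKK ⇒ ccccK ⇒ ccccc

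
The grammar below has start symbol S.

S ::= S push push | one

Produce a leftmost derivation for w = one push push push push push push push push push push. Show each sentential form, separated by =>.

S => S push push => S push push push push => S push push push push push push => S push push push push push push push push => S push push push push push push push push push push => one push push push push push push push push push push

S => S push push   [S ::= S push push]
S push push => S push push push push   [S ::= S push push]
S push push push push => S push push push push push push   [S ::= S push push]
S push push push push push push => S push push push push push push push push   [S ::= S push push]
S push push push push push push push push => S push push push push push push push push push push   [S ::= S push push]
S push push push push push push push push push push => one push push push push push push push push push push   [S ::= one]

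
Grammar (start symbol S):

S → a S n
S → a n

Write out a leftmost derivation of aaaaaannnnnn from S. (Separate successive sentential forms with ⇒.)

S ⇒ aSn   [S → a S n]
aSn ⇒ aaSnn   [S → a S n]
aaSnn ⇒ aaaSnnn   [S → a S n]
aaaSnnn ⇒ aaaaSnnnn   [S → a S n]
aaaaSnnnn ⇒ aaaaaSnnnnn   [S → a S n]
aaaaaSnnnnn ⇒ aaaaaannnnnn   [S → a n]

S⇒aSn⇒aaSnn⇒aaaSnnn⇒aaaaSnnnn⇒aaaaaSnnnnn⇒aaaaaannnnnn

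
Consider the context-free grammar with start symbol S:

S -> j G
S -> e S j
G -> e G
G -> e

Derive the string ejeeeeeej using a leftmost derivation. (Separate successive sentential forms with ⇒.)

S ⇒ eSj   [S -> e S j]
eSj ⇒ ejGj   [S -> j G]
ejGj ⇒ ejeGj   [G -> e G]
ejeGj ⇒ ejeeGj   [G -> e G]
ejeeGj ⇒ ejeeeGj   [G -> e G]
ejeeeGj ⇒ ejeeeeGj   [G -> e G]
ejeeeeGj ⇒ ejeeeeeGj   [G -> e G]
ejeeeeeGj ⇒ ejeeeeeej   [G -> e]

S ⇒ eSj ⇒ ejGj ⇒ ejeGj ⇒ ejeeGj ⇒ ejeeeGj ⇒ ejeeeeGj ⇒ ejeeeeeGj ⇒ ejeeeeeej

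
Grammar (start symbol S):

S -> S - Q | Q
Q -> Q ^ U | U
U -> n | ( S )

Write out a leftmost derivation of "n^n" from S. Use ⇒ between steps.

S⇒Q⇒Q^U⇒U^U⇒n^U⇒n^n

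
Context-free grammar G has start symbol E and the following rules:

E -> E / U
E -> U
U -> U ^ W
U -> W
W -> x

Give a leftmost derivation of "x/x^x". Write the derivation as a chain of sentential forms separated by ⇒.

E ⇒ E/U   [E -> E / U]
E/U ⇒ U/U   [E -> U]
U/U ⇒ W/U   [U -> W]
W/U ⇒ x/U   [W -> x]
x/U ⇒ x/U^W   [U -> U ^ W]
x/U^W ⇒ x/W^W   [U -> W]
x/W^W ⇒ x/x^W   [W -> x]
x/x^W ⇒ x/x^x   [W -> x]

E⇒E/U⇒U/U⇒W/U⇒x/U⇒x/U^W⇒x/W^W⇒x/x^W⇒x/x^x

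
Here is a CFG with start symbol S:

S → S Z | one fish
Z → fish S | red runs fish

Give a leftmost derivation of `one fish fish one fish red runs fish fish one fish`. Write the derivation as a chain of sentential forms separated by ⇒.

S ⇒ S Z ⇒ S Z Z ⇒ one fish Z Z ⇒ one fish fish S Z ⇒ one fish fish S Z Z ⇒ one fish fish one fish Z Z ⇒ one fish fish one fish red runs fish Z ⇒ one fish fish one fish red runs fish fish S ⇒ one fish fish one fish red runs fish fish one fish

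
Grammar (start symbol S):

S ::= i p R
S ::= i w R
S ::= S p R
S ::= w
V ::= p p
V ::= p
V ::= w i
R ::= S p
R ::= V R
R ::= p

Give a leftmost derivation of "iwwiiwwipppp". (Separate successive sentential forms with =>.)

S => iwR => iwVR => iwwiR => iwwiSp => iwwiSpRp => iwwiiwRpRp => iwwiiwVRpRp => iwwiiwwiRpRp => iwwiiwwippRp => iwwiiwwipppp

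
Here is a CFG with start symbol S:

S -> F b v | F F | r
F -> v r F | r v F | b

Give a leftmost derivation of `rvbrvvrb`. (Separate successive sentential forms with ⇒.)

S⇒FF⇒rvFF⇒rvbF⇒rvbrvF⇒rvbrvvrF⇒rvbrvvrb

S ⇒ FF   [S -> F F]
FF ⇒ rvFF   [F -> r v F]
rvFF ⇒ rvbF   [F -> b]
rvbF ⇒ rvbrvF   [F -> r v F]
rvbrvF ⇒ rvbrvvrF   [F -> v r F]
rvbrvvrF ⇒ rvbrvvrb   [F -> b]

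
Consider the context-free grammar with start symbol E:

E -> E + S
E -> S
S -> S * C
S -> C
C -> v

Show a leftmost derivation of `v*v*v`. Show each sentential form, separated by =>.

E=>S=>S*C=>S*C*C=>C*C*C=>v*C*C=>v*v*C=>v*v*v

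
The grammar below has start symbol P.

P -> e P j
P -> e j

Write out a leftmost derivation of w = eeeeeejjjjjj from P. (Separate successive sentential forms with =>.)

P=>ePj=>eePjj=>eeePjjj=>eeeePjjjj=>eeeeePjjjjj=>eeeeeejjjjjj

P => ePj   [P -> e P j]
ePj => eePjj   [P -> e P j]
eePjj => eeePjjj   [P -> e P j]
eeePjjj => eeeePjjjj   [P -> e P j]
eeeePjjjj => eeeeePjjjjj   [P -> e P j]
eeeeePjjjjj => eeeeeejjjjjj   [P -> e j]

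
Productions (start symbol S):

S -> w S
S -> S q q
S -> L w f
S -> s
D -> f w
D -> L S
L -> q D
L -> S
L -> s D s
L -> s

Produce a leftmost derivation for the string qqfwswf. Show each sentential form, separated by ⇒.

S ⇒ Lwf ⇒ qDwf ⇒ qLSwf ⇒ qqDSwf ⇒ qqfwSwf ⇒ qqfwswf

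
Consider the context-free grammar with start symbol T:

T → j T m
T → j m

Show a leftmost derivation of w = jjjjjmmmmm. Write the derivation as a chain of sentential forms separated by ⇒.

T⇒jTm⇒jjTmm⇒jjjTmmm⇒jjjjTmmmm⇒jjjjjmmmmm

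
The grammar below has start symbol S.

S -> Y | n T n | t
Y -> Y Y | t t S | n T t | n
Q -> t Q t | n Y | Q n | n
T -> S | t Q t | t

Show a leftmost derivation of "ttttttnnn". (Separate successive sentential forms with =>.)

S => Y   [S -> Y]
Y => YY   [Y -> Y Y]
YY => YYY   [Y -> Y Y]
YYY => ttSYY   [Y -> t t S]
ttSYY => tttYY   [S -> t]
tttYY => tttYYY   [Y -> Y Y]
tttYYY => tttYYYY   [Y -> Y Y]
tttYYYY => tttttSYYY   [Y -> t t S]
tttttSYYY => ttttttYYY   [S -> t]
ttttttYYY => ttttttnYY   [Y -> n]
ttttttnYY => ttttttnnY   [Y -> n]
ttttttnnY => ttttttnnn   [Y -> n]

S => Y => YY => YYY => ttSYY => tttYY => tttYYY => tttYYYY => tttttSYYY => ttttttYYY => ttttttnYY => ttttttnnY => ttttttnnn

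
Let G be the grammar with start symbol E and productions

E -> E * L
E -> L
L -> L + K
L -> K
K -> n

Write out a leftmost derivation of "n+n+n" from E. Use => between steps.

E => L => L+K => L+K+K => K+K+K => n+K+K => n+n+K => n+n+n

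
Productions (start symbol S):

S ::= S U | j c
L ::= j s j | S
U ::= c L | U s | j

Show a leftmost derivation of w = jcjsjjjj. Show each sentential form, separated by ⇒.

S⇒SU⇒SUU⇒SUUU⇒SUUUU⇒SUUUUU⇒jcUUUUU⇒jcUsUUUU⇒jcjsUUUU⇒jcjsjUUU⇒jcjsjjUU⇒jcjsjjjU⇒jcjsjjjj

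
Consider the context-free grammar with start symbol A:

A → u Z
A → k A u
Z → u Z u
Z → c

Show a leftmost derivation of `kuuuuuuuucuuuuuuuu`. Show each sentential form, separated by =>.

A => kAu => kuZu => kuuZuu => kuuuZuuu => kuuuuZuuuu => kuuuuuZuuuuu => kuuuuuuZuuuuuu => kuuuuuuuZuuuuuuu => kuuuuuuuuZuuuuuuuu => kuuuuuuuucuuuuuuuu

A => kAu   [A → k A u]
kAu => kuZu   [A → u Z]
kuZu => kuuZuu   [Z → u Z u]
kuuZuu => kuuuZuuu   [Z → u Z u]
kuuuZuuu => kuuuuZuuuu   [Z → u Z u]
kuuuuZuuuu => kuuuuuZuuuuu   [Z → u Z u]
kuuuuuZuuuuu => kuuuuuuZuuuuuu   [Z → u Z u]
kuuuuuuZuuuuuu => kuuuuuuuZuuuuuuu   [Z → u Z u]
kuuuuuuuZuuuuuuu => kuuuuuuuuZuuuuuuuu   [Z → u Z u]
kuuuuuuuuZuuuuuuuu => kuuuuuuuucuuuuuuuu   [Z → c]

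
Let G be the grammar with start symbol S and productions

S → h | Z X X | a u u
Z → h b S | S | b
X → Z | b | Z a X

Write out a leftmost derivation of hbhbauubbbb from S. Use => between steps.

S=>ZXX=>hbSXX=>hbZXXXX=>hbhbSXXXX=>hbhbauuXXXX=>hbhbauubXXX=>hbhbauubbXX=>hbhbauubbbX=>hbhbauubbbb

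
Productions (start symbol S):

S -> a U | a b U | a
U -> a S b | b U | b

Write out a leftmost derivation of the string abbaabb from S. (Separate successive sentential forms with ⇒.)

S ⇒ abU   [S -> a b U]
abU ⇒ abbU   [U -> b U]
abbU ⇒ abbaSb   [U -> a S b]
abbaSb ⇒ abbaaUb   [S -> a U]
abbaaUb ⇒ abbaabb   [U -> b]

S ⇒ abU ⇒ abbU ⇒ abbaSb ⇒ abbaaUb ⇒ abbaabb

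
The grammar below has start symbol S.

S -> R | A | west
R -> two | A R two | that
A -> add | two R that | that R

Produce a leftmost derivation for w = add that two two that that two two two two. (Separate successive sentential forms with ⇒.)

S ⇒ R   [S -> R]
R ⇒ A R two   [R -> A R two]
A R two ⇒ add R two   [A -> add]
add R two ⇒ add A R two two   [R -> A R two]
add A R two two ⇒ add that R R two two   [A -> that R]
add that R R two two ⇒ add that A R two R two two   [R -> A R two]
add that A R two R two two ⇒ add that two R that R two R two two   [A -> two R that]
add that two R that R two R two two ⇒ add that two two that R two R two two   [R -> two]
add that two two that R two R two two ⇒ add that two two that that two R two two   [R -> that]
add that two two that that two R two two ⇒ add that two two that that two two two two   [R -> two]

S ⇒ R ⇒ A R two ⇒ add R two ⇒ add A R two two ⇒ add that R R two two ⇒ add that A R two R two two ⇒ add that two R that R two R two two ⇒ add that two two that R two R two two ⇒ add that two two that that two R two two ⇒ add that two two that that two two two two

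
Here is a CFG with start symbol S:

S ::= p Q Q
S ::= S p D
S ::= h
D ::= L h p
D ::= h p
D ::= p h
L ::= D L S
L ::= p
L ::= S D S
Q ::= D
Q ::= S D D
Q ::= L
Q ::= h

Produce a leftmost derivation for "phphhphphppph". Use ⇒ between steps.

S⇒SpD⇒SpDpD⇒pQQpDpD⇒pSDDQpDpD⇒phDDQpDpD⇒phphDQpDpD⇒phphhpQpDpD⇒phphhphpDpD⇒phphhphphppD⇒phphhphphppph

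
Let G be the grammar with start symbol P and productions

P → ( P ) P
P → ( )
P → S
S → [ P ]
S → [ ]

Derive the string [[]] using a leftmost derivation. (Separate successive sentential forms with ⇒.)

P⇒S⇒[P]⇒[S]⇒[[]]

P ⇒ S   [P → S]
S ⇒ [P]   [S → [ P ]]
[P] ⇒ [S]   [P → S]
[S] ⇒ [[]]   [S → [ ]]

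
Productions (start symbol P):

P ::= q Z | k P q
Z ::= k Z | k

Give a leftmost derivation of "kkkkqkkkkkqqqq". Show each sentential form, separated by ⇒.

P ⇒ kPq   [P ::= k P q]
kPq ⇒ kkPqq   [P ::= k P q]
kkPqq ⇒ kkkPqqq   [P ::= k P q]
kkkPqqq ⇒ kkkkPqqqq   [P ::= k P q]
kkkkPqqqq ⇒ kkkkqZqqqq   [P ::= q Z]
kkkkqZqqqq ⇒ kkkkqkZqqqq   [Z ::= k Z]
kkkkqkZqqqq ⇒ kkkkqkkZqqqq   [Z ::= k Z]
kkkkqkkZqqqq ⇒ kkkkqkkkZqqqq   [Z ::= k Z]
kkkkqkkkZqqqq ⇒ kkkkqkkkkZqqqq   [Z ::= k Z]
kkkkqkkkkZqqqq ⇒ kkkkqkkkkkqqqq   [Z ::= k]

P ⇒ kPq ⇒ kkPqq ⇒ kkkPqqq ⇒ kkkkPqqqq ⇒ kkkkqZqqqq ⇒ kkkkqkZqqqq ⇒ kkkkqkkZqqqq ⇒ kkkkqkkkZqqqq ⇒ kkkkqkkkkZqqqq ⇒ kkkkqkkkkkqqqq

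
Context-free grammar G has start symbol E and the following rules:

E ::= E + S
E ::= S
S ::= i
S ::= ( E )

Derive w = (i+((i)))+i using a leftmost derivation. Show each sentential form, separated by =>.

E => E+S => S+S => (E)+S => (E+S)+S => (S+S)+S => (i+S)+S => (i+(E))+S => (i+(S))+S => (i+((E)))+S => (i+((S)))+S => (i+((i)))+S => (i+((i)))+i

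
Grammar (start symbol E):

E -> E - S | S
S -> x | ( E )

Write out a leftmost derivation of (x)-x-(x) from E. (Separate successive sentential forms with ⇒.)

E ⇒ E-S   [E -> E - S]
E-S ⇒ E-S-S   [E -> E - S]
E-S-S ⇒ S-S-S   [E -> S]
S-S-S ⇒ (E)-S-S   [S -> ( E )]
(E)-S-S ⇒ (S)-S-S   [E -> S]
(S)-S-S ⇒ (x)-S-S   [S -> x]
(x)-S-S ⇒ (x)-x-S   [S -> x]
(x)-x-S ⇒ (x)-x-(E)   [S -> ( E )]
(x)-x-(E) ⇒ (x)-x-(S)   [E -> S]
(x)-x-(S) ⇒ (x)-x-(x)   [S -> x]

E ⇒ E-S ⇒ E-S-S ⇒ S-S-S ⇒ (E)-S-S ⇒ (S)-S-S ⇒ (x)-S-S ⇒ (x)-x-S ⇒ (x)-x-(E) ⇒ (x)-x-(S) ⇒ (x)-x-(x)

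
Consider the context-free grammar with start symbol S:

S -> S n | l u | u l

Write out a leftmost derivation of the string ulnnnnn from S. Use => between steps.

S => Sn => Snn => Snnn => Snnnn => Snnnnn => ulnnnnn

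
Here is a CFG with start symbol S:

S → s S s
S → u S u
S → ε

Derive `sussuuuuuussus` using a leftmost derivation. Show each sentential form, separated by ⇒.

S⇒sSs⇒suSus⇒susSsus⇒sussSssus⇒sussuSussus⇒sussuuSuussus⇒sussuuuSuuussus⇒sussuuuuuussus

S ⇒ sSs   [S → s S s]
sSs ⇒ suSus   [S → u S u]
suSus ⇒ susSsus   [S → s S s]
susSsus ⇒ sussSssus   [S → s S s]
sussSssus ⇒ sussuSussus   [S → u S u]
sussuSussus ⇒ sussuuSuussus   [S → u S u]
sussuuSuussus ⇒ sussuuuSuuussus   [S → u S u]
sussuuuSuuussus ⇒ sussuuuuuussus   [S → ε]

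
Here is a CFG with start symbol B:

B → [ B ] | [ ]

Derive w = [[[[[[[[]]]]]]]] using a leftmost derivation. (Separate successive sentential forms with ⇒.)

B⇒[B]⇒[[B]]⇒[[[B]]]⇒[[[[B]]]]⇒[[[[[B]]]]]⇒[[[[[[B]]]]]]⇒[[[[[[[B]]]]]]]⇒[[[[[[[[]]]]]]]]

B ⇒ [B]   [B → [ B ]]
[B] ⇒ [[B]]   [B → [ B ]]
[[B]] ⇒ [[[B]]]   [B → [ B ]]
[[[B]]] ⇒ [[[[B]]]]   [B → [ B ]]
[[[[B]]]] ⇒ [[[[[B]]]]]   [B → [ B ]]
[[[[[B]]]]] ⇒ [[[[[[B]]]]]]   [B → [ B ]]
[[[[[[B]]]]]] ⇒ [[[[[[[B]]]]]]]   [B → [ B ]]
[[[[[[[B]]]]]]] ⇒ [[[[[[[[]]]]]]]]   [B → [ ]]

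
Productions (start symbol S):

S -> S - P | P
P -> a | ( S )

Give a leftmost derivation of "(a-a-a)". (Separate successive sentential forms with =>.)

S => P   [S -> P]
P => (S)   [P -> ( S )]
(S) => (S-P)   [S -> S - P]
(S-P) => (S-P-P)   [S -> S - P]
(S-P-P) => (P-P-P)   [S -> P]
(P-P-P) => (a-P-P)   [P -> a]
(a-P-P) => (a-a-P)   [P -> a]
(a-a-P) => (a-a-a)   [P -> a]

S=>P=>(S)=>(S-P)=>(S-P-P)=>(P-P-P)=>(a-P-P)=>(a-a-P)=>(a-a-a)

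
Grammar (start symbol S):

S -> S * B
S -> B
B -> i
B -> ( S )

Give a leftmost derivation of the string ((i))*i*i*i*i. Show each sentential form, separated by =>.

S=>S*B=>S*B*B=>S*B*B*B=>S*B*B*B*B=>B*B*B*B*B=>(S)*B*B*B*B=>(B)*B*B*B*B=>((S))*B*B*B*B=>((B))*B*B*B*B=>((i))*B*B*B*B=>((i))*i*B*B*B=>((i))*i*i*B*B=>((i))*i*i*i*B=>((i))*i*i*i*i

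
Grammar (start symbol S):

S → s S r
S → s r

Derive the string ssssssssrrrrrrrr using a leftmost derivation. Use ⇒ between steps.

S ⇒ sSr ⇒ ssSrr ⇒ sssSrrr ⇒ ssssSrrrr ⇒ sssssSrrrrr ⇒ ssssssSrrrrrr ⇒ sssssssSrrrrrrr ⇒ ssssssssrrrrrrrr

S ⇒ sSr   [S → s S r]
sSr ⇒ ssSrr   [S → s S r]
ssSrr ⇒ sssSrrr   [S → s S r]
sssSrrr ⇒ ssssSrrrr   [S → s S r]
ssssSrrrr ⇒ sssssSrrrrr   [S → s S r]
sssssSrrrrr ⇒ ssssssSrrrrrr   [S → s S r]
ssssssSrrrrrr ⇒ sssssssSrrrrrrr   [S → s S r]
sssssssSrrrrrrr ⇒ ssssssssrrrrrrrr   [S → s r]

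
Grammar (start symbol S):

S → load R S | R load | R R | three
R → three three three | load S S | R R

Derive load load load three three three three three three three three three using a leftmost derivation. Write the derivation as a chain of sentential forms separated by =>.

S => load R S   [S → load R S]
load R S => load R R S   [R → R R]
load R R S => load load S S R S   [R → load S S]
load load S S R S => load load load R S S R S   [S → load R S]
load load load R S S R S => load load load three three three S S R S   [R → three three three]
load load load three three three S S R S => load load load three three three three S R S   [S → three]
load load load three three three three S R S => load load load three three three three three R S   [S → three]
load load load three three three three three R S => load load load three three three three three three three three S   [R → three three three]
load load load three three three three three three three three S => load load load three three three three three three three three three   [S → three]

S => load R S => load R R S => load load S S R S => load load load R S S R S => load load load three three three S S R S => load load load three three three three S R S => load load load three three three three three R S => load load load three three three three three three three three S => load load load three three three three three three three three three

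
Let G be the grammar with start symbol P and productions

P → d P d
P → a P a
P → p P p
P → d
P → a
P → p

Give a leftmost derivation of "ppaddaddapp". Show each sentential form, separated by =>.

P => pPp => ppPpp => ppaPapp => ppadPdapp => ppaddPddapp => ppaddaddapp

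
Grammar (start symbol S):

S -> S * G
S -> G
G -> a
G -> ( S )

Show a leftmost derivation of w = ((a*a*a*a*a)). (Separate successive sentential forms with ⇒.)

S ⇒ G ⇒ (S) ⇒ (G) ⇒ ((S)) ⇒ ((S*G)) ⇒ ((S*G*G)) ⇒ ((S*G*G*G)) ⇒ ((S*G*G*G*G)) ⇒ ((G*G*G*G*G)) ⇒ ((a*G*G*G*G)) ⇒ ((a*a*G*G*G)) ⇒ ((a*a*a*G*G)) ⇒ ((a*a*a*a*G)) ⇒ ((a*a*a*a*a))

S ⇒ G   [S -> G]
G ⇒ (S)   [G -> ( S )]
(S) ⇒ (G)   [S -> G]
(G) ⇒ ((S))   [G -> ( S )]
((S)) ⇒ ((S*G))   [S -> S * G]
((S*G)) ⇒ ((S*G*G))   [S -> S * G]
((S*G*G)) ⇒ ((S*G*G*G))   [S -> S * G]
((S*G*G*G)) ⇒ ((S*G*G*G*G))   [S -> S * G]
((S*G*G*G*G)) ⇒ ((G*G*G*G*G))   [S -> G]
((G*G*G*G*G)) ⇒ ((a*G*G*G*G))   [G -> a]
((a*G*G*G*G)) ⇒ ((a*a*G*G*G))   [G -> a]
((a*a*G*G*G)) ⇒ ((a*a*a*G*G))   [G -> a]
((a*a*a*G*G)) ⇒ ((a*a*a*a*G))   [G -> a]
((a*a*a*a*G)) ⇒ ((a*a*a*a*a))   [G -> a]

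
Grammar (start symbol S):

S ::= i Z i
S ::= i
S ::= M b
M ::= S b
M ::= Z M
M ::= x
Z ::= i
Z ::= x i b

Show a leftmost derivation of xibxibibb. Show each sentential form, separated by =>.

S => Mb   [S ::= M b]
Mb => ZMb   [M ::= Z M]
ZMb => xibMb   [Z ::= x i b]
xibMb => xibZMb   [M ::= Z M]
xibZMb => xibxibMb   [Z ::= x i b]
xibxibMb => xibxibSbb   [M ::= S b]
xibxibSbb => xibxibibb   [S ::= i]

S=>Mb=>ZMb=>xibMb=>xibZMb=>xibxibMb=>xibxibSbb=>xibxibibb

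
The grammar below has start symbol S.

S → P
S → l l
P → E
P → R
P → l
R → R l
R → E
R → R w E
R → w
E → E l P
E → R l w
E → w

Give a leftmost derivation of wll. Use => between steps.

S => P   [S → P]
P => R   [P → R]
R => E   [R → E]
E => ElP   [E → E l P]
ElP => wlP   [E → w]
wlP => wll   [P → l]

S => P => R => E => ElP => wlP => wll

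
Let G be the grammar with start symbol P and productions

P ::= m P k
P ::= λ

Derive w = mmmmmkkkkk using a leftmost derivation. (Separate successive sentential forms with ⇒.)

P ⇒ mPk ⇒ mmPkk ⇒ mmmPkkk ⇒ mmmmPkkkk ⇒ mmmmmPkkkkk ⇒ mmmmmkkkkk

P ⇒ mPk   [P ::= m P k]
mPk ⇒ mmPkk   [P ::= m P k]
mmPkk ⇒ mmmPkkk   [P ::= m P k]
mmmPkkk ⇒ mmmmPkkkk   [P ::= m P k]
mmmmPkkkk ⇒ mmmmmPkkkkk   [P ::= m P k]
mmmmmPkkkkk ⇒ mmmmmkkkkk   [P ::= λ]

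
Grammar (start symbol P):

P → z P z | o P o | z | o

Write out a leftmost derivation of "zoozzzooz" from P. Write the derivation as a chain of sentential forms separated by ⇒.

P⇒zPz⇒zoPoz⇒zooPooz⇒zoozPzooz⇒zoozzzooz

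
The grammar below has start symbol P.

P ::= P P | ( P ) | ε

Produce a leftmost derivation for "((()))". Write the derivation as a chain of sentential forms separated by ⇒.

P ⇒ (P) ⇒ ((P)) ⇒ ((PP)) ⇒ (((P)P)) ⇒ ((()P)) ⇒ ((()))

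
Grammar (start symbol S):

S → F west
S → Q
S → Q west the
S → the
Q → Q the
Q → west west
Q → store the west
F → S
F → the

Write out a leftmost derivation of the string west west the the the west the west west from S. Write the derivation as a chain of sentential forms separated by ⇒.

S ⇒ F west   [S → F west]
F west ⇒ S west   [F → S]
S west ⇒ F west west   [S → F west]
F west west ⇒ S west west   [F → S]
S west west ⇒ Q west the west west   [S → Q west the]
Q west the west west ⇒ Q the west the west west   [Q → Q the]
Q the west the west west ⇒ Q the the west the west west   [Q → Q the]
Q the the west the west west ⇒ Q the the the west the west west   [Q → Q the]
Q the the the west the west west ⇒ west west the the the west the west west   [Q → west west]

S ⇒ F west ⇒ S west ⇒ F west west ⇒ S west west ⇒ Q west the west west ⇒ Q the west the west west ⇒ Q the the west the west west ⇒ Q the the the west the west west ⇒ west west the the the west the west west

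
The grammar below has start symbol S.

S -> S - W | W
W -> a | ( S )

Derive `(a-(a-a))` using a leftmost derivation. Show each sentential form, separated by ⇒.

S ⇒ W ⇒ (S) ⇒ (S-W) ⇒ (W-W) ⇒ (a-W) ⇒ (a-(S)) ⇒ (a-(S-W)) ⇒ (a-(W-W)) ⇒ (a-(a-W)) ⇒ (a-(a-a))

S ⇒ W   [S -> W]
W ⇒ (S)   [W -> ( S )]
(S) ⇒ (S-W)   [S -> S - W]
(S-W) ⇒ (W-W)   [S -> W]
(W-W) ⇒ (a-W)   [W -> a]
(a-W) ⇒ (a-(S))   [W -> ( S )]
(a-(S)) ⇒ (a-(S-W))   [S -> S - W]
(a-(S-W)) ⇒ (a-(W-W))   [S -> W]
(a-(W-W)) ⇒ (a-(a-W))   [W -> a]
(a-(a-W)) ⇒ (a-(a-a))   [W -> a]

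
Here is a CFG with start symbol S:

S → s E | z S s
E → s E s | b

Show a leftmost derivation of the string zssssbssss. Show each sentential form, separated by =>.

S=>zSs=>zsEs=>zssEss=>zsssEsss=>zssssEssss=>zssssbssss

S => zSs   [S → z S s]
zSs => zsEs   [S → s E]
zsEs => zssEss   [E → s E s]
zssEss => zsssEsss   [E → s E s]
zsssEsss => zssssEssss   [E → s E s]
zssssEssss => zssssbssss   [E → b]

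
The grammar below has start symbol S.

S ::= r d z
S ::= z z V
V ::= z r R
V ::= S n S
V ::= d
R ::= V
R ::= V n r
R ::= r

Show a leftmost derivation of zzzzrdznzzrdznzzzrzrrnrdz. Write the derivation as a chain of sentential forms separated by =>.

S => zzV => zzSnS => zzzzVnS => zzzzSnSnS => zzzzrdznSnS => zzzzrdznzzVnS => zzzzrdznzzSnSnS => zzzzrdznzzrdznSnS => zzzzrdznzzrdznzzVnS => zzzzrdznzzrdznzzzrRnS => zzzzrdznzzrdznzzzrVnS => zzzzrdznzzrdznzzzrzrRnS => zzzzrdznzzrdznzzzrzrrnS => zzzzrdznzzrdznzzzrzrrnrdz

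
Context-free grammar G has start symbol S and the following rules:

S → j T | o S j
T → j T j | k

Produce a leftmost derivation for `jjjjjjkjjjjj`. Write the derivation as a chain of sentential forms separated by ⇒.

S ⇒ jT ⇒ jjTj ⇒ jjjTjj ⇒ jjjjTjjj ⇒ jjjjjTjjjj ⇒ jjjjjjTjjjjj ⇒ jjjjjjkjjjjj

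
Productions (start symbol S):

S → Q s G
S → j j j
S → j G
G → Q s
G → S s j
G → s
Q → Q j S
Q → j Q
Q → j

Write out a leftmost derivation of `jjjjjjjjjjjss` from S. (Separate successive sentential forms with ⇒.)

S ⇒ QsG ⇒ QjSsG ⇒ jQjSsG ⇒ jjQjSsG ⇒ jjQjSjSsG ⇒ jjjjSjSsG ⇒ jjjjjjjjSsG ⇒ jjjjjjjjjjjsG ⇒ jjjjjjjjjjjss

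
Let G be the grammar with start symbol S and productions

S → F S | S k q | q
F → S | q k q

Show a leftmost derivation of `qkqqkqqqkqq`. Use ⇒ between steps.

S ⇒ FS ⇒ SS ⇒ FSS ⇒ qkqSS ⇒ qkqFSS ⇒ qkqSSS ⇒ qkqFSSS ⇒ qkqqkqSSS ⇒ qkqqkqqSS ⇒ qkqqkqqSkqS ⇒ qkqqkqqqkqS ⇒ qkqqkqqqkqq

S ⇒ FS   [S → F S]
FS ⇒ SS   [F → S]
SS ⇒ FSS   [S → F S]
FSS ⇒ qkqSS   [F → q k q]
qkqSS ⇒ qkqFSS   [S → F S]
qkqFSS ⇒ qkqSSS   [F → S]
qkqSSS ⇒ qkqFSSS   [S → F S]
qkqFSSS ⇒ qkqqkqSSS   [F → q k q]
qkqqkqSSS ⇒ qkqqkqqSS   [S → q]
qkqqkqqSS ⇒ qkqqkqqSkqS   [S → S k q]
qkqqkqqSkqS ⇒ qkqqkqqqkqS   [S → q]
qkqqkqqqkqS ⇒ qkqqkqqqkqq   [S → q]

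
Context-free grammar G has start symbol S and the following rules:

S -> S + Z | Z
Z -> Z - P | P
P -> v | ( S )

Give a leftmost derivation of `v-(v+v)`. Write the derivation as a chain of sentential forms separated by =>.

S => Z => Z-P => P-P => v-P => v-(S) => v-(S+Z) => v-(Z+Z) => v-(P+Z) => v-(v+Z) => v-(v+P) => v-(v+v)

S => Z   [S -> Z]
Z => Z-P   [Z -> Z - P]
Z-P => P-P   [Z -> P]
P-P => v-P   [P -> v]
v-P => v-(S)   [P -> ( S )]
v-(S) => v-(S+Z)   [S -> S + Z]
v-(S+Z) => v-(Z+Z)   [S -> Z]
v-(Z+Z) => v-(P+Z)   [Z -> P]
v-(P+Z) => v-(v+Z)   [P -> v]
v-(v+Z) => v-(v+P)   [Z -> P]
v-(v+P) => v-(v+v)   [P -> v]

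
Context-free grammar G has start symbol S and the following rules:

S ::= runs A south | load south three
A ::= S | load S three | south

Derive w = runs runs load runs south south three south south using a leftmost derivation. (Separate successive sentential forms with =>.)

S => runs A south   [S ::= runs A south]
runs A south => runs S south   [A ::= S]
runs S south => runs runs A south south   [S ::= runs A south]
runs runs A south south => runs runs load S three south south   [A ::= load S three]
runs runs load S three south south => runs runs load runs A south three south south   [S ::= runs A south]
runs runs load runs A south three south south => runs runs load runs south south three south south   [A ::= south]

S => runs A south => runs S south => runs runs A south south => runs runs load S three south south => runs runs load runs A south three south south => runs runs load runs south south three south south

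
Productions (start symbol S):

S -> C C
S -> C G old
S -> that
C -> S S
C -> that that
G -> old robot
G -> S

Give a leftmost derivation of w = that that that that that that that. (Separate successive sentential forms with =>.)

S => C C => that that C => that that S S => that that C C S => that that S S C S => that that that S C S => that that that that C S => that that that that that that S => that that that that that that that

S => C C   [S -> C C]
C C => that that C   [C -> that that]
that that C => that that S S   [C -> S S]
that that S S => that that C C S   [S -> C C]
that that C C S => that that S S C S   [C -> S S]
that that S S C S => that that that S C S   [S -> that]
that that that S C S => that that that that C S   [S -> that]
that that that that C S => that that that that that that S   [C -> that that]
that that that that that that S => that that that that that that that   [S -> that]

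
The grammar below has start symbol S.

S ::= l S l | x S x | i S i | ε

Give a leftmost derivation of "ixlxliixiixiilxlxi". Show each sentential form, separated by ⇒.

S ⇒ iSi ⇒ ixSxi ⇒ ixlSlxi ⇒ ixlxSxlxi ⇒ ixlxlSlxlxi ⇒ ixlxliSilxlxi ⇒ ixlxliiSiilxlxi ⇒ ixlxliixSxiilxlxi ⇒ ixlxliixiSixiilxlxi ⇒ ixlxliixiixiilxlxi

S ⇒ iSi   [S ::= i S i]
iSi ⇒ ixSxi   [S ::= x S x]
ixSxi ⇒ ixlSlxi   [S ::= l S l]
ixlSlxi ⇒ ixlxSxlxi   [S ::= x S x]
ixlxSxlxi ⇒ ixlxlSlxlxi   [S ::= l S l]
ixlxlSlxlxi ⇒ ixlxliSilxlxi   [S ::= i S i]
ixlxliSilxlxi ⇒ ixlxliiSiilxlxi   [S ::= i S i]
ixlxliiSiilxlxi ⇒ ixlxliixSxiilxlxi   [S ::= x S x]
ixlxliixSxiilxlxi ⇒ ixlxliixiSixiilxlxi   [S ::= i S i]
ixlxliixiSixiilxlxi ⇒ ixlxliixiixiilxlxi   [S ::= ε]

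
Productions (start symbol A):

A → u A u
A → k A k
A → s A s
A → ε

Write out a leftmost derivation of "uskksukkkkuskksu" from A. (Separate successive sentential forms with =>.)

A => uAu => usAsu => uskAksu => uskkAkksu => uskksAskksu => uskksuAuskksu => uskksukAkuskksu => uskksukkAkkuskksu => uskksukkkkuskksu

A => uAu   [A → u A u]
uAu => usAsu   [A → s A s]
usAsu => uskAksu   [A → k A k]
uskAksu => uskkAkksu   [A → k A k]
uskkAkksu => uskksAskksu   [A → s A s]
uskksAskksu => uskksuAuskksu   [A → u A u]
uskksuAuskksu => uskksukAkuskksu   [A → k A k]
uskksukAkuskksu => uskksukkAkkuskksu   [A → k A k]
uskksukkAkkuskksu => uskksukkkkuskksu   [A → ε]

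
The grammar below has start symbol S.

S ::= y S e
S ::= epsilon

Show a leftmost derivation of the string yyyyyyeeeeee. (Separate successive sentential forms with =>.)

S => ySe => yySee => yyySeee => yyyySeeee => yyyyySeeeee => yyyyyySeeeeee => yyyyyyeeeeee

S => ySe   [S ::= y S e]
ySe => yySee   [S ::= y S e]
yySee => yyySeee   [S ::= y S e]
yyySeee => yyyySeeee   [S ::= y S e]
yyyySeeee => yyyyySeeeee   [S ::= y S e]
yyyyySeeeee => yyyyyySeeeeee   [S ::= y S e]
yyyyyySeeeeee => yyyyyyeeeeee   [S ::= epsilon]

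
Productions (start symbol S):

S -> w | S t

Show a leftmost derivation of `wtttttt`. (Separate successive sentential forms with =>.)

S => St => Stt => Sttt => Stttt => Sttttt => Stttttt => wtttttt

S => St   [S -> S t]
St => Stt   [S -> S t]
Stt => Sttt   [S -> S t]
Sttt => Stttt   [S -> S t]
Stttt => Sttttt   [S -> S t]
Sttttt => Stttttt   [S -> S t]
Stttttt => wtttttt   [S -> w]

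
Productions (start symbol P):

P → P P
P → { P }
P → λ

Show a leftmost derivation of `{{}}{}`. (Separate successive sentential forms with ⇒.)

P ⇒ PP ⇒ PPP ⇒ {P}PP ⇒ {{P}}PP ⇒ {{}}PP ⇒ {{}}PPP ⇒ {{}}PPPP ⇒ {{}}{P}PPP ⇒ {{}}{}PPP ⇒ {{}}{}PP ⇒ {{}}{}P ⇒ {{}}{}

P ⇒ PP   [P → P P]
PP ⇒ PPP   [P → P P]
PPP ⇒ {P}PP   [P → { P }]
{P}PP ⇒ {{P}}PP   [P → { P }]
{{P}}PP ⇒ {{}}PP   [P → λ]
{{}}PP ⇒ {{}}PPP   [P → P P]
{{}}PPP ⇒ {{}}PPPP   [P → P P]
{{}}PPPP ⇒ {{}}{P}PPP   [P → { P }]
{{}}{P}PPP ⇒ {{}}{}PPP   [P → λ]
{{}}{}PPP ⇒ {{}}{}PP   [P → λ]
{{}}{}PP ⇒ {{}}{}P   [P → λ]
{{}}{}P ⇒ {{}}{}   [P → λ]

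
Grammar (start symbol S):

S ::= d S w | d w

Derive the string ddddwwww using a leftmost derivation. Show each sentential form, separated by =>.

S=>dSw=>ddSww=>dddSwww=>ddddwwww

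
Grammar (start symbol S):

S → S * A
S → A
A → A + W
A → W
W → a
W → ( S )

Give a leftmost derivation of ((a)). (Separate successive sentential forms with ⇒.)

S ⇒ A   [S → A]
A ⇒ W   [A → W]
W ⇒ (S)   [W → ( S )]
(S) ⇒ (A)   [S → A]
(A) ⇒ (W)   [A → W]
(W) ⇒ ((S))   [W → ( S )]
((S)) ⇒ ((A))   [S → A]
((A)) ⇒ ((W))   [A → W]
((W)) ⇒ ((a))   [W → a]

S ⇒ A ⇒ W ⇒ (S) ⇒ (A) ⇒ (W) ⇒ ((S)) ⇒ ((A)) ⇒ ((W)) ⇒ ((a))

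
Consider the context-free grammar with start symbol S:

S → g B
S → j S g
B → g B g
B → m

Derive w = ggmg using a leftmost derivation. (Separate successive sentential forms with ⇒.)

S ⇒ gB ⇒ ggBg ⇒ ggmg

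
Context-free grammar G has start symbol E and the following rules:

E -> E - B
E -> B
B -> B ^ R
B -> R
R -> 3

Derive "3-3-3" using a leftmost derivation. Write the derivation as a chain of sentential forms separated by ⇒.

E ⇒ E-B   [E -> E - B]
E-B ⇒ E-B-B   [E -> E - B]
E-B-B ⇒ B-B-B   [E -> B]
B-B-B ⇒ R-B-B   [B -> R]
R-B-B ⇒ 3-B-B   [R -> 3]
3-B-B ⇒ 3-R-B   [B -> R]
3-R-B ⇒ 3-3-B   [R -> 3]
3-3-B ⇒ 3-3-R   [B -> R]
3-3-R ⇒ 3-3-3   [R -> 3]

E ⇒ E-B ⇒ E-B-B ⇒ B-B-B ⇒ R-B-B ⇒ 3-B-B ⇒ 3-R-B ⇒ 3-3-B ⇒ 3-3-R ⇒ 3-3-3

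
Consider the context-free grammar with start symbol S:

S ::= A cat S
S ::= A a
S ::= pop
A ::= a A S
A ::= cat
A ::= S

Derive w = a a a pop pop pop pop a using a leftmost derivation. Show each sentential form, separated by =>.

S => A a => a A S a => a a A S S a => a a a A S S S a => a a a S S S S a => a a a pop S S S a => a a a pop pop S S a => a a a pop pop pop S a => a a a pop pop pop pop a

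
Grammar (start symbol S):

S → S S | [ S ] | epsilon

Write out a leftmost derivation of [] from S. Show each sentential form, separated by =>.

S => SS   [S → S S]
SS => SSS   [S → S S]
SSS => [S]SS   [S → [ S ]]
[S]SS => []SS   [S → epsilon]
[]SS => []S   [S → epsilon]
[]S => []   [S → epsilon]

S=>SS=>SSS=>[S]SS=>[]SS=>[]S=>[]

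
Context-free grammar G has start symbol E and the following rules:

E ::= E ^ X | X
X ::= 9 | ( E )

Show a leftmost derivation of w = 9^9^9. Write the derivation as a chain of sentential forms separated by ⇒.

E ⇒ E^X ⇒ E^X^X ⇒ X^X^X ⇒ 9^X^X ⇒ 9^9^X ⇒ 9^9^9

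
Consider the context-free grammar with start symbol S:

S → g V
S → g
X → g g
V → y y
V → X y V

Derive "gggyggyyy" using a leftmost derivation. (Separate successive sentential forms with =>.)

S => gV   [S → g V]
gV => gXyV   [V → X y V]
gXyV => gggyV   [X → g g]
gggyV => gggyXyV   [V → X y V]
gggyXyV => gggyggyV   [X → g g]
gggyggyV => gggyggyyy   [V → y y]

S => gV => gXyV => gggyV => gggyXyV => gggyggyV => gggyggyyy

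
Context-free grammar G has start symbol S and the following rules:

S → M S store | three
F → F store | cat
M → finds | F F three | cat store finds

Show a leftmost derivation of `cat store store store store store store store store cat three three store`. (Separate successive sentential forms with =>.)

S => M S store => F F three S store => F store F three S store => F store store F three S store => F store store store F three S store => F store store store store F three S store => F store store store store store F three S store => F store store store store store store F three S store => F store store store store store store store F three S store => F store store store store store store store store F three S store => cat store store store store store store store store F three S store => cat store store store store store store store store cat three S store => cat store store store store store store store store cat three three store

S => M S store   [S → M S store]
M S store => F F three S store   [M → F F three]
F F three S store => F store F three S store   [F → F store]
F store F three S store => F store store F three S store   [F → F store]
F store store F three S store => F store store store F three S store   [F → F store]
F store store store F three S store => F store store store store F three S store   [F → F store]
F store store store store F three S store => F store store store store store F three S store   [F → F store]
F store store store store store F three S store => F store store store store store store F three S store   [F → F store]
F store store store store store store F three S store => F store store store store store store store F three S store   [F → F store]
F store store store store store store store F three S store => F store store store store store store store store F three S store   [F → F store]
F store store store store store store store store F three S store => cat store store store store store store store store F three S store   [F → cat]
cat store store store store store store store store F three S store => cat store store store store store store store store cat three S store   [F → cat]
cat store store store store store store store store cat three S store => cat store store store store store store store store cat three three store   [S → three]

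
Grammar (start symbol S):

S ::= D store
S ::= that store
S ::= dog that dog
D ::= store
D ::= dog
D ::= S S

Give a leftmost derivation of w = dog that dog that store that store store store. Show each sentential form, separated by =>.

S => D store => S S store => dog that dog S store => dog that dog D store store => dog that dog S S store store => dog that dog that store S store store => dog that dog that store that store store store

S => D store   [S ::= D store]
D store => S S store   [D ::= S S]
S S store => dog that dog S store   [S ::= dog that dog]
dog that dog S store => dog that dog D store store   [S ::= D store]
dog that dog D store store => dog that dog S S store store   [D ::= S S]
dog that dog S S store store => dog that dog that store S store store   [S ::= that store]
dog that dog that store S store store => dog that dog that store that store store store   [S ::= that store]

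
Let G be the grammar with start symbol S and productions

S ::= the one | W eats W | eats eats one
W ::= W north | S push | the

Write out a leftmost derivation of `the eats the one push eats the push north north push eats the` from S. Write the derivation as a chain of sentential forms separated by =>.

S => W eats W => S push eats W => W eats W push eats W => the eats W push eats W => the eats W north push eats W => the eats W north north push eats W => the eats S push north north push eats W => the eats W eats W push north north push eats W => the eats S push eats W push north north push eats W => the eats the one push eats W push north north push eats W => the eats the one push eats the push north north push eats W => the eats the one push eats the push north north push eats the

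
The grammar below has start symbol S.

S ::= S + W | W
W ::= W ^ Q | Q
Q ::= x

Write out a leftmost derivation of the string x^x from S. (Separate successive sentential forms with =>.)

S => W   [S ::= W]
W => W^Q   [W ::= W ^ Q]
W^Q => Q^Q   [W ::= Q]
Q^Q => x^Q   [Q ::= x]
x^Q => x^x   [Q ::= x]

S => W => W^Q => Q^Q => x^Q => x^x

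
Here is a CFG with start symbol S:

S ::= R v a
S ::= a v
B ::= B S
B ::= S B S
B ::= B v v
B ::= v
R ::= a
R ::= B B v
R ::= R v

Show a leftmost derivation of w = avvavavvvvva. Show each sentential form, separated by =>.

S => Rva => Rvva => Rvvva => BBvvvva => SBSBvvvva => avBSBvvvva => avvSBvvvva => avvRvaBvvvva => avvavaBvvvva => avvavavvvvva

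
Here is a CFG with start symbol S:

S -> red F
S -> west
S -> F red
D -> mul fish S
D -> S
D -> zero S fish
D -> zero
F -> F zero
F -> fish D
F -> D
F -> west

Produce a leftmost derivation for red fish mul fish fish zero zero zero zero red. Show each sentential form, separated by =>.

S => red F => red fish D => red fish mul fish S => red fish mul fish F red => red fish mul fish F zero red => red fish mul fish F zero zero red => red fish mul fish F zero zero zero red => red fish mul fish fish D zero zero zero red => red fish mul fish fish zero zero zero zero red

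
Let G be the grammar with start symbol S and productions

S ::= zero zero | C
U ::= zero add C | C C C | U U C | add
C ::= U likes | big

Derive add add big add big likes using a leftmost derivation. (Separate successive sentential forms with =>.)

S => C => U likes => U U C likes => U U C U C likes => add U C U C likes => add add C U C likes => add add big U C likes => add add big add C likes => add add big add big likes

S => C   [S ::= C]
C => U likes   [C ::= U likes]
U likes => U U C likes   [U ::= U U C]
U U C likes => U U C U C likes   [U ::= U U C]
U U C U C likes => add U C U C likes   [U ::= add]
add U C U C likes => add add C U C likes   [U ::= add]
add add C U C likes => add add big U C likes   [C ::= big]
add add big U C likes => add add big add C likes   [U ::= add]
add add big add C likes => add add big add big likes   [C ::= big]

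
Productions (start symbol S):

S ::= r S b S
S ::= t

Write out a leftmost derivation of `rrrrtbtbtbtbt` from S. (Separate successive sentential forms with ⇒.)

S ⇒ rSbS   [S ::= r S b S]
rSbS ⇒ rrSbSbS   [S ::= r S b S]
rrSbSbS ⇒ rrrSbSbSbS   [S ::= r S b S]
rrrSbSbSbS ⇒ rrrrSbSbSbSbS   [S ::= r S b S]
rrrrSbSbSbSbS ⇒ rrrrtbSbSbSbS   [S ::= t]
rrrrtbSbSbSbS ⇒ rrrrtbtbSbSbS   [S ::= t]
rrrrtbtbSbSbS ⇒ rrrrtbtbtbSbS   [S ::= t]
rrrrtbtbtbSbS ⇒ rrrrtbtbtbtbS   [S ::= t]
rrrrtbtbtbtbS ⇒ rrrrtbtbtbtbt   [S ::= t]

S ⇒ rSbS ⇒ rrSbSbS ⇒ rrrSbSbSbS ⇒ rrrrSbSbSbSbS ⇒ rrrrtbSbSbSbS ⇒ rrrrtbtbSbSbS ⇒ rrrrtbtbtbSbS ⇒ rrrrtbtbtbtbS ⇒ rrrrtbtbtbtbt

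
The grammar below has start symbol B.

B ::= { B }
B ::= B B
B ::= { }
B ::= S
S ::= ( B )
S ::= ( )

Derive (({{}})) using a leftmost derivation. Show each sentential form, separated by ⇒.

B ⇒ S   [B ::= S]
S ⇒ (B)   [S ::= ( B )]
(B) ⇒ (S)   [B ::= S]
(S) ⇒ ((B))   [S ::= ( B )]
((B)) ⇒ (({B}))   [B ::= { B }]
(({B})) ⇒ (({{}}))   [B ::= { }]

B ⇒ S ⇒ (B) ⇒ (S) ⇒ ((B)) ⇒ (({B})) ⇒ (({{}}))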